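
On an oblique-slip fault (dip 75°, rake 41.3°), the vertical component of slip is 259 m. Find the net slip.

406 m

dip-slip = throw / sin(dip) = 259 / sin(75°) = 268.1 m
net slip = dip-slip / sin(rake) = 268.1 / sin(41.3°) = 406 m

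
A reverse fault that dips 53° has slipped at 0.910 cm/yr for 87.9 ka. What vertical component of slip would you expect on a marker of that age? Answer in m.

dip-slip = rate × time = 0.910 cm/yr × 87.9 ka = 799.9 m
throw = dip-slip × sin(dip) = 799.9 × sin(53°) = 639 m

639 m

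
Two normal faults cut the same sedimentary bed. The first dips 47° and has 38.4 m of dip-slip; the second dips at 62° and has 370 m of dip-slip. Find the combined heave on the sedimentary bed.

heave_A = 38.4 × cos(47°) = 26.19 m
heave_B = 370 × cos(62°) = 173.7 m
total = 26.19 + 173.7 = 200 m

200 m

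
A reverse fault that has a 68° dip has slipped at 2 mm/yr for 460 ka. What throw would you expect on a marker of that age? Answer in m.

853 m

dip-slip = rate × time = 2 mm/yr × 460 ka = 920 m
throw = dip-slip × sin(dip) = 920 × sin(68°) = 853 m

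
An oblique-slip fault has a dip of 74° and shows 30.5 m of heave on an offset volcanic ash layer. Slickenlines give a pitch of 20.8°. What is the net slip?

312 m

dip-slip = heave / cos(dip) = 30.5 / cos(74°) = 110.7 m
net slip = dip-slip / sin(rake) = 110.7 / sin(20.8°) = 312 m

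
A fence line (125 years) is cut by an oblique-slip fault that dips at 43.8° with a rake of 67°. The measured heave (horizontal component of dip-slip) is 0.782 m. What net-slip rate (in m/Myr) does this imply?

9420 m/Myr

dip-slip = heave / cos(dip) = 0.782 / cos(43.8°) = 1.083 m
net slip = dip-slip / sin(rake) = 1.083 / sin(67°) = 1.177 m
rate = 1.177 m / 125 years = 0.00942 m/yr = 9420 m/Myr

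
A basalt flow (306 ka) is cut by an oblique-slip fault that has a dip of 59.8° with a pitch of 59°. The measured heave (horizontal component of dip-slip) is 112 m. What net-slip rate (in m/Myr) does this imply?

dip-slip = heave / cos(dip) = 112 / cos(59.8°) = 222.7 m
net slip = dip-slip / sin(rake) = 222.7 / sin(59°) = 259.8 m
rate = 259.8 m / 306 ka = 0.000849 m/yr = 849 m/Myr

849 m/Myr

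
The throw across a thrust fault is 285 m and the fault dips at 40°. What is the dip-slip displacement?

443 m

dip-slip = throw / sin(dip) = 285 / sin(40°) = 443 m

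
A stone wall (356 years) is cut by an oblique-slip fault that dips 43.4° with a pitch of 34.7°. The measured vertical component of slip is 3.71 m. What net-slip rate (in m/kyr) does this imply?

dip-slip = throw / sin(dip) = 3.71 / sin(43.4°) = 5.400 m
net slip = dip-slip / sin(rake) = 5.400 / sin(34.7°) = 9.485 m
rate = 9.485 m / 356 years = 0.0266 m/yr = 26.6 m/kyr

26.6 m/kyr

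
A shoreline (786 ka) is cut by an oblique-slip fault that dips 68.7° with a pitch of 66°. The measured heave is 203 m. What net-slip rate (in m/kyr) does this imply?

dip-slip = heave / cos(dip) = 203 / cos(68.7°) = 558.8 m
net slip = dip-slip / sin(rake) = 558.8 / sin(66°) = 611.7 m
rate = 611.7 m / 786 ka = 0.000778 m/yr = 0.778 m/kyr

0.778 m/kyr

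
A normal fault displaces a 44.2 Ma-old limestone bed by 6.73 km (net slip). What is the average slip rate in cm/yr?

0.0152 cm/yr

rate = 6.73 km / 44.2 Ma = 0.000152 m/yr = 0.0152 cm/yr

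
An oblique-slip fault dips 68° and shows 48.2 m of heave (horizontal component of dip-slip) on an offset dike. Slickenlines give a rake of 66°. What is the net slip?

dip-slip = heave / cos(dip) = 48.2 / cos(68°) = 128.7 m
net slip = dip-slip / sin(rake) = 128.7 / sin(66°) = 141 m

141 m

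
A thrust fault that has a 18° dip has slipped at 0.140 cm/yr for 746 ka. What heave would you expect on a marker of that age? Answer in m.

dip-slip = rate × time = 0.140 cm/yr × 746 ka = 1044 m
heave = dip-slip × cos(dip) = 1044 × cos(18°) = 993 m

993 m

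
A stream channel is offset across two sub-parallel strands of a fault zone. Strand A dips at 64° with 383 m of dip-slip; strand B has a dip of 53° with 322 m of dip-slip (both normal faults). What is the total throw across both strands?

throw_A = 383 × sin(64°) = 344.2 m
throw_B = 322 × sin(53°) = 257.2 m
total = 344.2 + 257.2 = 601 m

601 m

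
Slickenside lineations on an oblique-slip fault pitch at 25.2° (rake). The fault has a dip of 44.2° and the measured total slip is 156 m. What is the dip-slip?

66.4 m

dip-slip = net slip × sin(rake) = 156 m × sin(25.2°) = 66.4 m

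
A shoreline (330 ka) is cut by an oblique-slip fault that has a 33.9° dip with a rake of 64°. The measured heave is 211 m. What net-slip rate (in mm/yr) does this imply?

0.857 mm/yr

dip-slip = heave / cos(dip) = 211 / cos(33.9°) = 254.2 m
net slip = dip-slip / sin(rake) = 254.2 / sin(64°) = 282.8 m
rate = 282.8 m / 330 ka = 0.000857 m/yr = 0.857 mm/yr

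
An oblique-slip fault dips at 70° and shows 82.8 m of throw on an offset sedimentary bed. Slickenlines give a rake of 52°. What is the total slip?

112 m

dip-slip = throw / sin(dip) = 82.8 / sin(70°) = 88.11 m
net slip = dip-slip / sin(rake) = 88.11 / sin(52°) = 112 m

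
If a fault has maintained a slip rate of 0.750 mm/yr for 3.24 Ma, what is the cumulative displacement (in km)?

slip = rate × time = 0.750 mm/yr × 3.24 Ma = 2430 m = 2.43 km

2.43 km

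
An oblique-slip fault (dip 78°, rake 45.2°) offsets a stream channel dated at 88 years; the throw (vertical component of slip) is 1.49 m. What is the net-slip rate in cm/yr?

dip-slip = throw / sin(dip) = 1.49 / sin(78°) = 1.523 m
net slip = dip-slip / sin(rake) = 1.523 / sin(45.2°) = 2.147 m
rate = 2.147 m / 88 years = 0.0244 m/yr = 2.44 cm/yr

2.44 cm/yr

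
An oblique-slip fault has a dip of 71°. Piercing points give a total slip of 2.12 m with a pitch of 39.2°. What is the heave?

dip-slip = net slip × sin(rake) = 2.12 m × sin(39.2°) = 1.340 m
heave = dip-slip × cos(dip) = 1.340 × cos(71°) = 0.436 m

0.436 m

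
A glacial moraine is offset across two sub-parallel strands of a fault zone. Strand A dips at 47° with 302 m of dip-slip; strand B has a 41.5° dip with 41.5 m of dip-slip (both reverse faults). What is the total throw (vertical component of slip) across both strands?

248 m

throw_A = 302 × sin(47°) = 220.9 m
throw_B = 41.5 × sin(41.5°) = 27.50 m
total = 220.9 + 27.50 = 248 m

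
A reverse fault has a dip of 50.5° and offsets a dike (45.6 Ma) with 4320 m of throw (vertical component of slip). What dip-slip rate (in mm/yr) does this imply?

0.123 mm/yr

dip-slip = throw / sin(dip) = 4320 m / sin(50.5°) = 5599 m
rate = 5599 m / 45.6 Ma = 0.000123 m/yr = 0.123 mm/yr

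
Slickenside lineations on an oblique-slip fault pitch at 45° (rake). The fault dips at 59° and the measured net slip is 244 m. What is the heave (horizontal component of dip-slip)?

dip-slip = net slip × sin(rake) = 244 m × sin(45°) = 172.5 m
heave = dip-slip × cos(dip) = 172.5 × cos(59°) = 88.9 m

88.9 m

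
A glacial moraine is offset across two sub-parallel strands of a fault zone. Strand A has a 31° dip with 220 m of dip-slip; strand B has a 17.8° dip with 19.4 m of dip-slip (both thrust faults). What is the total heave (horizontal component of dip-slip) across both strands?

heave_A = 220 × cos(31°) = 188.6 m
heave_B = 19.4 × cos(17.8°) = 18.47 m
total = 188.6 + 18.47 = 207 m

207 m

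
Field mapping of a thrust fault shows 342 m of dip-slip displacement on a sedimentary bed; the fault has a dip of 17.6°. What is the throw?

103 m

throw = dip-slip × sin(dip) = 342 m × sin(17.6°) = 103 m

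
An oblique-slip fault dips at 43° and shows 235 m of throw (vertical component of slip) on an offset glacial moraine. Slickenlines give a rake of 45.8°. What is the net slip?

dip-slip = throw / sin(dip) = 235 / sin(43°) = 344.6 m
net slip = dip-slip / sin(rake) = 344.6 / sin(45.8°) = 481 m

481 m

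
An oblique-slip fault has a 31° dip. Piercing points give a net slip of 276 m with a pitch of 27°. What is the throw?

dip-slip = net slip × sin(rake) = 276 m × sin(27°) = 125.3 m
throw = dip-slip × sin(dip) = 125.3 × sin(31°) = 64.5 m

64.5 m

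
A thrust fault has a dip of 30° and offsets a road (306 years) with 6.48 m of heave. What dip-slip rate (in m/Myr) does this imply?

dip-slip = heave / cos(dip) = 6.48 m / cos(30°) = 7.482 m
rate = 7.482 m / 306 years = 0.0245 m/yr = 24500 m/Myr

24500 m/Myr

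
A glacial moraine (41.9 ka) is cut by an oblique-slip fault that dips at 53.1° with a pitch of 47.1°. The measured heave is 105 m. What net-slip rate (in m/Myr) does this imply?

dip-slip = heave / cos(dip) = 105 / cos(53.1°) = 174.9 m
net slip = dip-slip / sin(rake) = 174.9 / sin(47.1°) = 238.7 m
rate = 238.7 m / 41.9 ka = 0.00570 m/yr = 5700 m/Myr

5700 m/Myr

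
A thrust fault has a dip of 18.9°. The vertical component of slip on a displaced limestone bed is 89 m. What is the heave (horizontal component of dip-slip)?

260 m

heave = throw / tan(dip) = 89 / tan(18.9°) = 260 m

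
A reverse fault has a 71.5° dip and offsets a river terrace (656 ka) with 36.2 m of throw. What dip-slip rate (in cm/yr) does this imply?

0.00582 cm/yr

dip-slip = throw / sin(dip) = 36.2 m / sin(71.5°) = 38.17 m
rate = 38.17 m / 656 ka = 0.0000582 m/yr = 0.00582 cm/yr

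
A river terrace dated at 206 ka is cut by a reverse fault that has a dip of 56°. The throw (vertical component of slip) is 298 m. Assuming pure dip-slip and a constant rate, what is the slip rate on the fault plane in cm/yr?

dip-slip = throw / sin(dip) = 298 m / sin(56°) = 359.5 m
rate = 359.5 m / 206 ka = 0.00174 m/yr = 0.174 cm/yr

0.174 cm/yr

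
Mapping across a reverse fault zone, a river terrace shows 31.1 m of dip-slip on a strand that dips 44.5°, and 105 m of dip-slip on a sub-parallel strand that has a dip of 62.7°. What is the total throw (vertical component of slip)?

throw_A = 31.1 × sin(44.5°) = 21.80 m
throw_B = 105 × sin(62.7°) = 93.30 m
total = 21.80 + 93.30 = 115 m

115 m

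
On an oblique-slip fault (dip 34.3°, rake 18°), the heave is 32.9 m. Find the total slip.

129 m

dip-slip = heave / cos(dip) = 32.9 / cos(34.3°) = 39.83 m
net slip = dip-slip / sin(rake) = 39.83 / sin(18°) = 129 m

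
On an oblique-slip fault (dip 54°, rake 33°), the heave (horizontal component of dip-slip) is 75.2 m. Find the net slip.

235 m

dip-slip = heave / cos(dip) = 75.2 / cos(54°) = 127.9 m
net slip = dip-slip / sin(rake) = 127.9 / sin(33°) = 235 m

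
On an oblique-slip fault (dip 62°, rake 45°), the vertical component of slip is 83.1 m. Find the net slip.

133 m

dip-slip = throw / sin(dip) = 83.1 / sin(62°) = 94.12 m
net slip = dip-slip / sin(rake) = 94.12 / sin(45°) = 133 m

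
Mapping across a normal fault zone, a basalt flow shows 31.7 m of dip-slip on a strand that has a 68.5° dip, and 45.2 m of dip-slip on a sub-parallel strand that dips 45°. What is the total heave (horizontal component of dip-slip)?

heave_A = 31.7 × cos(68.5°) = 11.62 m
heave_B = 45.2 × cos(45°) = 31.96 m
total = 11.62 + 31.96 = 43.6 m

43.6 m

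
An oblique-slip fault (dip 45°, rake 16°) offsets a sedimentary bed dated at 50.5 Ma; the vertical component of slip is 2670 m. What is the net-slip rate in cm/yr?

0.0271 cm/yr

dip-slip = throw / sin(dip) = 2670 / sin(45°) = 3776 m
net slip = dip-slip / sin(rake) = 3776 / sin(16°) = 13700 m
rate = 13700 m / 50.5 Ma = 0.000271 m/yr = 0.0271 cm/yr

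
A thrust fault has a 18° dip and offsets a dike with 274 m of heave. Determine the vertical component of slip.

throw = heave × tan(dip) = 274 × tan(18°) = 89 m

89 m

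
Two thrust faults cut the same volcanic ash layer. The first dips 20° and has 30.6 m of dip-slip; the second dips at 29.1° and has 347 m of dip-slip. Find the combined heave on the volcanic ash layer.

heave_A = 30.6 × cos(20°) = 28.75 m
heave_B = 347 × cos(29.1°) = 303.2 m
total = 28.75 + 303.2 = 332 m

332 m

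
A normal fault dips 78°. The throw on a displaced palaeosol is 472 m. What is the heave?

100 m

heave = throw / tan(dip) = 472 / tan(78°) = 100 m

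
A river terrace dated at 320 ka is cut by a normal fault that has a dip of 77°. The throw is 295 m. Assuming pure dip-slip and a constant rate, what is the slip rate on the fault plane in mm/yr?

0.946 mm/yr

dip-slip = throw / sin(dip) = 295 m / sin(77°) = 302.8 m
rate = 302.8 m / 320 ka = 0.000946 m/yr = 0.946 mm/yr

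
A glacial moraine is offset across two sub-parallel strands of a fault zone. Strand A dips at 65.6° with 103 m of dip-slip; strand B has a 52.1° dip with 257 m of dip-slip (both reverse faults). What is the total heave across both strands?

200 m

heave_A = 103 × cos(65.6°) = 42.55 m
heave_B = 257 × cos(52.1°) = 157.9 m
total = 42.55 + 157.9 = 200 m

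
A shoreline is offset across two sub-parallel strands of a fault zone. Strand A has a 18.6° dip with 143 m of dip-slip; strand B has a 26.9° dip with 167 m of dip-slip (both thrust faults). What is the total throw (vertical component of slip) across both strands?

throw_A = 143 × sin(18.6°) = 45.61 m
throw_B = 167 × sin(26.9°) = 75.56 m
total = 45.61 + 75.56 = 121 m

121 m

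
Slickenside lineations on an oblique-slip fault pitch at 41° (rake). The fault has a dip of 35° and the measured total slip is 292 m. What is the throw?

110 m

dip-slip = net slip × sin(rake) = 292 m × sin(41°) = 191.6 m
throw = dip-slip × sin(dip) = 191.6 × sin(35°) = 110 m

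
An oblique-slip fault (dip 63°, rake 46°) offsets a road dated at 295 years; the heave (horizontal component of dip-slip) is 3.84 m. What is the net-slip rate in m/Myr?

39900 m/Myr

dip-slip = heave / cos(dip) = 3.84 / cos(63°) = 8.458 m
net slip = dip-slip / sin(rake) = 8.458 / sin(46°) = 11.76 m
rate = 11.76 m / 295 years = 0.0399 m/yr = 39900 m/Myr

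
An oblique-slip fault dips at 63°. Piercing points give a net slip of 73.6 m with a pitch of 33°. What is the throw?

35.7 m

dip-slip = net slip × sin(rake) = 73.6 m × sin(33°) = 40.09 m
throw = dip-slip × sin(dip) = 40.09 × sin(63°) = 35.7 m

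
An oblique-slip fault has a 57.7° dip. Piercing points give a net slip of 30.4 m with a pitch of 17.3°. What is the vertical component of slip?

7.64 m

dip-slip = net slip × sin(rake) = 30.4 m × sin(17.3°) = 9.040 m
throw = dip-slip × sin(dip) = 9.040 × sin(57.7°) = 7.64 m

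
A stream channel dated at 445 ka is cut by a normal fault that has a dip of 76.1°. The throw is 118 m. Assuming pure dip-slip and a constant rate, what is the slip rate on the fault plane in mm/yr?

dip-slip = throw / sin(dip) = 118 m / sin(76.1°) = 121.6 m
rate = 121.6 m / 445 ka = 0.000273 m/yr = 0.273 mm/yr

0.273 mm/yr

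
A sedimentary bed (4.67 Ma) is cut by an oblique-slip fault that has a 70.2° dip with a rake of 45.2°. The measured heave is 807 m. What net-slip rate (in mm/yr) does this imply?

0.719 mm/yr

dip-slip = heave / cos(dip) = 807 / cos(70.2°) = 2382 m
net slip = dip-slip / sin(rake) = 2382 / sin(45.2°) = 3357 m
rate = 3357 m / 4.67 Ma = 0.000719 m/yr = 0.719 mm/yr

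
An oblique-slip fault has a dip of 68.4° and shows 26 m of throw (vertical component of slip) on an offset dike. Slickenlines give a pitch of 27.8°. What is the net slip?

dip-slip = throw / sin(dip) = 26 / sin(68.4°) = 27.96 m
net slip = dip-slip / sin(rake) = 27.96 / sin(27.8°) = 60 m

60 m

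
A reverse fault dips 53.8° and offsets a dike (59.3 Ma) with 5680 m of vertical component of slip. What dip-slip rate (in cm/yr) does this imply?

0.0119 cm/yr

dip-slip = throw / sin(dip) = 5680 m / sin(53.8°) = 7039 m
rate = 7039 m / 59.3 Ma = 0.000119 m/yr = 0.0119 cm/yr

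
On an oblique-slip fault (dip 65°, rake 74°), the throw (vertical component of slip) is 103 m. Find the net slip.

118 m

dip-slip = throw / sin(dip) = 103 / sin(65°) = 113.6 m
net slip = dip-slip / sin(rake) = 113.6 / sin(74°) = 118 m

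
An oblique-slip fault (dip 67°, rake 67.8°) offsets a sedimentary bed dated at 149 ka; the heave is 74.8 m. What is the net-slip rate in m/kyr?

dip-slip = heave / cos(dip) = 74.8 / cos(67°) = 191.4 m
net slip = dip-slip / sin(rake) = 191.4 / sin(67.8°) = 206.8 m
rate = 206.8 m / 149 ka = 0.00139 m/yr = 1.39 m/kyr

1.39 m/kyr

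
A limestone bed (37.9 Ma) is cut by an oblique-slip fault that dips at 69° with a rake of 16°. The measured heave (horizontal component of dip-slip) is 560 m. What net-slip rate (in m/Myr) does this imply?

dip-slip = heave / cos(dip) = 560 / cos(69°) = 1563 m
net slip = dip-slip / sin(rake) = 1563 / sin(16°) = 5669 m
rate = 5669 m / 37.9 Ma = 0.000150 m/yr = 150 m/Myr

150 m/Myr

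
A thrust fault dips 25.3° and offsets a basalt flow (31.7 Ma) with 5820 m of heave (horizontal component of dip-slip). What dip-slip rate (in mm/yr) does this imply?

0.203 mm/yr

dip-slip = heave / cos(dip) = 5820 m / cos(25.3°) = 6437 m
rate = 6437 m / 31.7 Ma = 0.000203 m/yr = 0.203 mm/yr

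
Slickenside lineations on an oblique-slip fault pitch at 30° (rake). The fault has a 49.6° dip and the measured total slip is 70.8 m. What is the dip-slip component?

35.4 m

dip-slip = net slip × sin(rake) = 70.8 m × sin(30°) = 35.4 m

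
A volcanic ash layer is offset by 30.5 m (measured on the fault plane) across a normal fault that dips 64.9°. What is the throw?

throw = dip-slip × sin(dip) = 30.5 m × sin(64.9°) = 27.6 m

27.6 m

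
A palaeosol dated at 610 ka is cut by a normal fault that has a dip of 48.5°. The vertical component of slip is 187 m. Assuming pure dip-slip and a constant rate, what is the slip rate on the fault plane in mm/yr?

0.409 mm/yr

dip-slip = throw / sin(dip) = 187 m / sin(48.5°) = 249.7 m
rate = 249.7 m / 610 ka = 0.000409 m/yr = 0.409 mm/yr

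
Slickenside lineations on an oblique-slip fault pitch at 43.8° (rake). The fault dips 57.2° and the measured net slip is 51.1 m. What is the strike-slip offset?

36.9 m

strike-slip = net slip × cos(rake) = 51.1 m × cos(43.8°) = 36.9 m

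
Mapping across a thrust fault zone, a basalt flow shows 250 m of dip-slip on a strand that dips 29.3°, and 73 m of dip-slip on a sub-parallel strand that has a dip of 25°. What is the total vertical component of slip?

153 m

throw_A = 250 × sin(29.3°) = 122.3 m
throw_B = 73 × sin(25°) = 30.85 m
total = 122.3 + 30.85 = 153 m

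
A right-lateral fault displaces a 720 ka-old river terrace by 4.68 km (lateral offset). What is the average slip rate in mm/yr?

6.50 mm/yr

rate = 4.68 km / 720 ka = 0.00650 m/yr = 6.50 mm/yr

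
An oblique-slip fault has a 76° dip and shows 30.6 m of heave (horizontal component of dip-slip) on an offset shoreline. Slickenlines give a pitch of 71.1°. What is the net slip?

dip-slip = heave / cos(dip) = 30.6 / cos(76°) = 126.5 m
net slip = dip-slip / sin(rake) = 126.5 / sin(71.1°) = 134 m

134 m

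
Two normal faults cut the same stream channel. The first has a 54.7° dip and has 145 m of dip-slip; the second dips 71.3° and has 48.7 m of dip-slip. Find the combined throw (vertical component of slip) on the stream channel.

throw_A = 145 × sin(54.7°) = 118.3 m
throw_B = 48.7 × sin(71.3°) = 46.13 m
total = 118.3 + 46.13 = 164 m

164 m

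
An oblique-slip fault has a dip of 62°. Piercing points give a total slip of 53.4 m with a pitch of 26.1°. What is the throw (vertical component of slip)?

20.7 m

dip-slip = net slip × sin(rake) = 53.4 m × sin(26.1°) = 23.49 m
throw = dip-slip × sin(dip) = 23.49 × sin(62°) = 20.7 m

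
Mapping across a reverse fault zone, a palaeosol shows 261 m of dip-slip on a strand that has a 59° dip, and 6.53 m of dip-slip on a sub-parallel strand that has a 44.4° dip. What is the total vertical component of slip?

throw_A = 261 × sin(59°) = 223.7 m
throw_B = 6.53 × sin(44.4°) = 4.569 m
total = 223.7 + 4.569 = 228 m

228 m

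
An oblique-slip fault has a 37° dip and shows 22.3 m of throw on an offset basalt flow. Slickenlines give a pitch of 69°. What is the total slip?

dip-slip = throw / sin(dip) = 22.3 / sin(37°) = 37.05 m
net slip = dip-slip / sin(rake) = 37.05 / sin(69°) = 39.7 m

39.7 m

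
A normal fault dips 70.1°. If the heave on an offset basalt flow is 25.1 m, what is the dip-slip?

dip-slip = heave / cos(dip) = 25.1 / cos(70.1°) = 73.7 m

73.7 m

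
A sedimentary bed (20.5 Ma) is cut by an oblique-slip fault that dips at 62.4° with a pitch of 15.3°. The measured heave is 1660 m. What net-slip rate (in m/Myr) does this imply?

662 m/Myr

dip-slip = heave / cos(dip) = 1660 / cos(62.4°) = 3583 m
net slip = dip-slip / sin(rake) = 3583 / sin(15.3°) = 13580 m
rate = 13580 m / 20.5 Ma = 0.000662 m/yr = 662 m/Myr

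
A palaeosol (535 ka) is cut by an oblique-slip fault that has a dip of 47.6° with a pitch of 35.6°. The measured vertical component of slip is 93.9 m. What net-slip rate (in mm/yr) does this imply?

0.408 mm/yr

dip-slip = throw / sin(dip) = 93.9 / sin(47.6°) = 127.2 m
net slip = dip-slip / sin(rake) = 127.2 / sin(35.6°) = 218.4 m
rate = 218.4 m / 535 ka = 0.000408 m/yr = 0.408 mm/yr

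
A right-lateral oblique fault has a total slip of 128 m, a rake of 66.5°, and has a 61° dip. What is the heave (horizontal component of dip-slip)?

dip-slip = net slip × sin(rake) = 128 m × sin(66.5°) = 117.4 m
heave = dip-slip × cos(dip) = 117.4 × cos(61°) = 56.9 m

56.9 m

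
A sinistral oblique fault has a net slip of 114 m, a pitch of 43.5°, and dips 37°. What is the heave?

dip-slip = net slip × sin(rake) = 114 m × sin(43.5°) = 78.47 m
heave = dip-slip × cos(dip) = 78.47 × cos(37°) = 62.7 m

62.7 m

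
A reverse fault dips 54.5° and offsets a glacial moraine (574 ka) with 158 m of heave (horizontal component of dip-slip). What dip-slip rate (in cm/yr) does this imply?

dip-slip = heave / cos(dip) = 158 m / cos(54.5°) = 272.1 m
rate = 272.1 m / 574 ka = 0.000474 m/yr = 0.0474 cm/yr

0.0474 cm/yr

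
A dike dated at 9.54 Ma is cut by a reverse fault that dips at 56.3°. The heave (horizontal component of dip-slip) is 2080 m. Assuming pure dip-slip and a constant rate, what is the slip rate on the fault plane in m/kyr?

dip-slip = heave / cos(dip) = 2080 m / cos(56.3°) = 3749 m
rate = 3749 m / 9.54 Ma = 0.000393 m/yr = 0.393 m/kyr

0.393 m/kyr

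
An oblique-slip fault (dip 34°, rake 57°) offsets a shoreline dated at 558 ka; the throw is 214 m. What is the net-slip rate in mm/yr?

dip-slip = throw / sin(dip) = 214 / sin(34°) = 382.7 m
net slip = dip-slip / sin(rake) = 382.7 / sin(57°) = 456.3 m
rate = 456.3 m / 558 ka = 0.000818 m/yr = 0.818 mm/yr

0.818 mm/yr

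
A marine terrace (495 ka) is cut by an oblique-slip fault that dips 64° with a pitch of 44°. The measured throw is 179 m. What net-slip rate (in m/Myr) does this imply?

579 m/Myr

dip-slip = throw / sin(dip) = 179 / sin(64°) = 199.2 m
net slip = dip-slip / sin(rake) = 199.2 / sin(44°) = 286.7 m
rate = 286.7 m / 495 ka = 0.000579 m/yr = 579 m/Myr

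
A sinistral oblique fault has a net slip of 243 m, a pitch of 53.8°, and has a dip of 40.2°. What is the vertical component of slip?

dip-slip = net slip × sin(rake) = 243 m × sin(53.8°) = 196.1 m
throw = dip-slip × sin(dip) = 196.1 × sin(40.2°) = 127 m

127 m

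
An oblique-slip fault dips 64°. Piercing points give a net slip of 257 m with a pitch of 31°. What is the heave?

58 m

dip-slip = net slip × sin(rake) = 257 m × sin(31°) = 132.4 m
heave = dip-slip × cos(dip) = 132.4 × cos(64°) = 58 m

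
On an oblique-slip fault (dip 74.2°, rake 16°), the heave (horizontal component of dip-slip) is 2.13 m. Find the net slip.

28.4 m

dip-slip = heave / cos(dip) = 2.13 / cos(74.2°) = 7.823 m
net slip = dip-slip / sin(rake) = 7.823 / sin(16°) = 28.4 m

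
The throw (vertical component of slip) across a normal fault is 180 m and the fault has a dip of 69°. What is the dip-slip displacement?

dip-slip = throw / sin(dip) = 180 / sin(69°) = 193 m

193 m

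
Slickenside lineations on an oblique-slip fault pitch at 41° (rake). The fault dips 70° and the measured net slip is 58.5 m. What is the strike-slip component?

strike-slip = net slip × cos(rake) = 58.5 m × cos(41°) = 44.2 m

44.2 m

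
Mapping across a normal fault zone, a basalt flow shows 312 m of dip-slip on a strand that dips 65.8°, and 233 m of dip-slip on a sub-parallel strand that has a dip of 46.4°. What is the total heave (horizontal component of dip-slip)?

heave_A = 312 × cos(65.8°) = 127.9 m
heave_B = 233 × cos(46.4°) = 160.7 m
total = 127.9 + 160.7 = 289 m

289 m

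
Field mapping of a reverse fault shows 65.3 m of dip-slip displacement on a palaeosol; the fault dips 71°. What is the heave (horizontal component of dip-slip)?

21.3 m

heave = dip-slip × cos(dip) = 65.3 m × cos(71°) = 21.3 m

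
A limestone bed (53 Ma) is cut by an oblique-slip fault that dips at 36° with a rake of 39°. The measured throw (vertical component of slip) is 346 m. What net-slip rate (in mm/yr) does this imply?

0.0176 mm/yr

dip-slip = throw / sin(dip) = 346 / sin(36°) = 588.7 m
net slip = dip-slip / sin(rake) = 588.7 / sin(39°) = 935.4 m
rate = 935.4 m / 53 Ma = 0.0000176 m/yr = 0.0176 mm/yr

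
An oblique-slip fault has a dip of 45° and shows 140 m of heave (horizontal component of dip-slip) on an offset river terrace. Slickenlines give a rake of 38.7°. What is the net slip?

317 m

dip-slip = heave / cos(dip) = 140 / cos(45°) = 198 m
net slip = dip-slip / sin(rake) = 198 / sin(38.7°) = 317 m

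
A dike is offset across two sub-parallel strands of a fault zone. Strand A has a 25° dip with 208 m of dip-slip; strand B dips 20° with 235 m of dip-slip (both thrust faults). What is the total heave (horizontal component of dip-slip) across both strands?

heave_A = 208 × cos(25°) = 188.5 m
heave_B = 235 × cos(20°) = 220.8 m
total = 188.5 + 220.8 = 409 m

409 m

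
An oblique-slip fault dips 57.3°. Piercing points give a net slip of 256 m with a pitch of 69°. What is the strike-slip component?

strike-slip = net slip × cos(rake) = 256 m × cos(69°) = 91.7 m

91.7 m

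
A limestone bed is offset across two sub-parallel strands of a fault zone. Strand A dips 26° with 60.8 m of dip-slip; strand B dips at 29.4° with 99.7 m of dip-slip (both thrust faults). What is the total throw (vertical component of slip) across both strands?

throw_A = 60.8 × sin(26°) = 26.65 m
throw_B = 99.7 × sin(29.4°) = 48.94 m
total = 26.65 + 48.94 = 75.6 m

75.6 m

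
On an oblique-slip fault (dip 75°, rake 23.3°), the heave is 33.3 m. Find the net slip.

325 m

dip-slip = heave / cos(dip) = 33.3 / cos(75°) = 128.7 m
net slip = dip-slip / sin(rake) = 128.7 / sin(23.3°) = 325 m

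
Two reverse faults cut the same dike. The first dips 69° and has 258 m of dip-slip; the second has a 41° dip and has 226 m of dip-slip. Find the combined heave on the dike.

263 m

heave_A = 258 × cos(69°) = 92.46 m
heave_B = 226 × cos(41°) = 170.6 m
total = 92.46 + 170.6 = 263 m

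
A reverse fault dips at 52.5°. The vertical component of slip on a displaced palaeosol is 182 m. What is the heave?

heave = throw / tan(dip) = 182 / tan(52.5°) = 140 m

140 m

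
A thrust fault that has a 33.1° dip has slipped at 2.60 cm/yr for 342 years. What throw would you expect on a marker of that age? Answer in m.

dip-slip = rate × time = 2.60 cm/yr × 342 years = 8.892 m
throw = dip-slip × sin(dip) = 8.892 × sin(33.1°) = 4.86 m

4.86 m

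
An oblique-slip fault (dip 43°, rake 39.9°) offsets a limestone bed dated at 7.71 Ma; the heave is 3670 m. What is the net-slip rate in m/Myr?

1010 m/Myr

dip-slip = heave / cos(dip) = 3670 / cos(43°) = 5018 m
net slip = dip-slip / sin(rake) = 5018 / sin(39.9°) = 7823 m
rate = 7823 m / 7.71 Ma = 0.00101 m/yr = 1010 m/Myr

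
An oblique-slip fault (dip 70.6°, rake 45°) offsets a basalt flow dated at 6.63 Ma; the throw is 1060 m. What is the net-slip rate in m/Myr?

240 m/Myr

dip-slip = throw / sin(dip) = 1060 / sin(70.6°) = 1124 m
net slip = dip-slip / sin(rake) = 1124 / sin(45°) = 1589 m
rate = 1589 m / 6.63 Ma = 0.000240 m/yr = 240 m/Myr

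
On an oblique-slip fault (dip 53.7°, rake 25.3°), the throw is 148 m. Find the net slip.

dip-slip = throw / sin(dip) = 148 / sin(53.7°) = 183.6 m
net slip = dip-slip / sin(rake) = 183.6 / sin(25.3°) = 430 m

430 m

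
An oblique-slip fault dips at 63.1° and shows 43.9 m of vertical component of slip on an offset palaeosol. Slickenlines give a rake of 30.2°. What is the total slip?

dip-slip = throw / sin(dip) = 43.9 / sin(63.1°) = 49.23 m
net slip = dip-slip / sin(rake) = 49.23 / sin(30.2°) = 97.9 m

97.9 m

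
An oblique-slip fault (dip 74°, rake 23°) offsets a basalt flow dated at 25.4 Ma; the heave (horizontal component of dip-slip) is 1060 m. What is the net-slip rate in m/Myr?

387 m/Myr

dip-slip = heave / cos(dip) = 1060 / cos(74°) = 3846 m
net slip = dip-slip / sin(rake) = 3846 / sin(23°) = 9842 m
rate = 9842 m / 25.4 Ma = 0.000387 m/yr = 387 m/Myr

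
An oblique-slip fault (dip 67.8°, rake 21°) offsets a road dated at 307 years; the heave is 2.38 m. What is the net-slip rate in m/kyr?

57.3 m/kyr

dip-slip = heave / cos(dip) = 2.38 / cos(67.8°) = 6.299 m
net slip = dip-slip / sin(rake) = 6.299 / sin(21°) = 17.58 m
rate = 17.58 m / 307 years = 0.0573 m/yr = 57.3 m/kyr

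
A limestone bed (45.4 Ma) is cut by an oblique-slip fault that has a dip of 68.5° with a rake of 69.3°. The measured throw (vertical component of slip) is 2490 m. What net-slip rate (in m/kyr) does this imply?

0.0630 m/kyr

dip-slip = throw / sin(dip) = 2490 / sin(68.5°) = 2676 m
net slip = dip-slip / sin(rake) = 2676 / sin(69.3°) = 2861 m
rate = 2861 m / 45.4 Ma = 0.0000630 m/yr = 0.0630 m/kyr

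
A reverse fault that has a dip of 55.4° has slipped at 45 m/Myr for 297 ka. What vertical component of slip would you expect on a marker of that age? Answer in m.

11 m

dip-slip = rate × time = 45 m/Myr × 297 ka = 13.37 m
throw = dip-slip × sin(dip) = 13.37 × sin(55.4°) = 11 m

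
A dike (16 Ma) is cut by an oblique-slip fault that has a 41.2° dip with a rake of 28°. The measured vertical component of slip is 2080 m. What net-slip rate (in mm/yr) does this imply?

0.420 mm/yr

dip-slip = throw / sin(dip) = 2080 / sin(41.2°) = 3158 m
net slip = dip-slip / sin(rake) = 3158 / sin(28°) = 6726 m
rate = 6726 m / 16 Ma = 0.000420 m/yr = 0.420 mm/yr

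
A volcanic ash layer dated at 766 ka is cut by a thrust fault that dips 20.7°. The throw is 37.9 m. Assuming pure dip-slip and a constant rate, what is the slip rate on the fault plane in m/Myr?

140 m/Myr

dip-slip = throw / sin(dip) = 37.9 m / sin(20.7°) = 107.2 m
rate = 107.2 m / 766 ka = 0.000140 m/yr = 140 m/Myr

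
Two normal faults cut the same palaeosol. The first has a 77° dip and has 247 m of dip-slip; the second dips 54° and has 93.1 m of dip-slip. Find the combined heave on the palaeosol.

110 m

heave_A = 247 × cos(77°) = 55.56 m
heave_B = 93.1 × cos(54°) = 54.72 m
total = 55.56 + 54.72 = 110 m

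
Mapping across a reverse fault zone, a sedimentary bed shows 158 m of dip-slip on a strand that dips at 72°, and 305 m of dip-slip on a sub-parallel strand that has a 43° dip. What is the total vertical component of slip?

358 m

throw_A = 158 × sin(72°) = 150.3 m
throw_B = 305 × sin(43°) = 208 m
total = 150.3 + 208 = 358 m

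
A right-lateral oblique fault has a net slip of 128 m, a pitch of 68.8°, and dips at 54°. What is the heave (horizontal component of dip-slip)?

dip-slip = net slip × sin(rake) = 128 m × sin(68.8°) = 119.3 m
heave = dip-slip × cos(dip) = 119.3 × cos(54°) = 70.1 m

70.1 m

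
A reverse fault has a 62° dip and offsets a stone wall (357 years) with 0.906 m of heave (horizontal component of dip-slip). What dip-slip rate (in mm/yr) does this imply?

dip-slip = heave / cos(dip) = 0.906 m / cos(62°) = 1.930 m
rate = 1.930 m / 357 years = 0.00541 m/yr = 5.41 mm/yr

5.41 mm/yr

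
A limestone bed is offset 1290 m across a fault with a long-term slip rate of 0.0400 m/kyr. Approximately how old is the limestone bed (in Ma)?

age = offset / rate = 1290 m / (0.0400 m/kyr) = 3.22e+07 yr = 32.2 Ma

32.2 Ma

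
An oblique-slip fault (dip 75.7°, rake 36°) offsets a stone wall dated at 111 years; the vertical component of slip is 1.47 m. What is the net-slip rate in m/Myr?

dip-slip = throw / sin(dip) = 1.47 / sin(75.7°) = 1.517 m
net slip = dip-slip / sin(rake) = 1.517 / sin(36°) = 2.581 m
rate = 2.581 m / 111 years = 0.0233 m/yr = 23300 m/Myr

23300 m/Myr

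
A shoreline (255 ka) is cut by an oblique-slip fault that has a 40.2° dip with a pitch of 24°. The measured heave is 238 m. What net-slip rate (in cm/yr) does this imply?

dip-slip = heave / cos(dip) = 238 / cos(40.2°) = 311.6 m
net slip = dip-slip / sin(rake) = 311.6 / sin(24°) = 766.1 m
rate = 766.1 m / 255 ka = 0.00300 m/yr = 0.300 cm/yr

0.300 cm/yr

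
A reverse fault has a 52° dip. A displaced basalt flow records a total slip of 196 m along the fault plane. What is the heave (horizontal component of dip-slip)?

121 m

heave = dip-slip × cos(dip) = 196 m × cos(52°) = 121 m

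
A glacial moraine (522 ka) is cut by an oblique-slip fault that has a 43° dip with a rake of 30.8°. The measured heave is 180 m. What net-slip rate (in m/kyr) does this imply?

0.921 m/kyr

dip-slip = heave / cos(dip) = 180 / cos(43°) = 246.1 m
net slip = dip-slip / sin(rake) = 246.1 / sin(30.8°) = 480.7 m
rate = 480.7 m / 522 ka = 0.000921 m/yr = 0.921 m/kyr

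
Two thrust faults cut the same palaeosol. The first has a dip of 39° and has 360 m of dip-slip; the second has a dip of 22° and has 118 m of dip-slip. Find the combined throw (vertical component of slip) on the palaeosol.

271 m

throw_A = 360 × sin(39°) = 226.6 m
throw_B = 118 × sin(22°) = 44.20 m
total = 226.6 + 44.20 = 271 m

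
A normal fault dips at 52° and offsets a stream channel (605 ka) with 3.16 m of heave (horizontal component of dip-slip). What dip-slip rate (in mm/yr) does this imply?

0.00848 mm/yr

dip-slip = heave / cos(dip) = 3.16 m / cos(52°) = 5.133 m
rate = 5.133 m / 605 ka = 0.00000848 m/yr = 0.00848 mm/yr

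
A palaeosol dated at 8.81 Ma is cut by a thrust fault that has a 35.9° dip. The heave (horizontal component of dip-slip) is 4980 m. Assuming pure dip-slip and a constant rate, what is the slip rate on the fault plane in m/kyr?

0.698 m/kyr

dip-slip = heave / cos(dip) = 4980 m / cos(35.9°) = 6148 m
rate = 6148 m / 8.81 Ma = 0.000698 m/yr = 0.698 m/kyr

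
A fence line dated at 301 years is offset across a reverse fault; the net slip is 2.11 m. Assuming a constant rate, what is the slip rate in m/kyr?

rate = 2.11 m / 301 years = 0.00701 m/yr = 7.01 m/kyr

7.01 m/kyr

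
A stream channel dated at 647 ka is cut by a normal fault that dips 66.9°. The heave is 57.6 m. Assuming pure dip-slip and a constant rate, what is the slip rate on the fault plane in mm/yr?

dip-slip = heave / cos(dip) = 57.6 m / cos(66.9°) = 146.8 m
rate = 146.8 m / 647 ka = 0.000227 m/yr = 0.227 mm/yr

0.227 mm/yr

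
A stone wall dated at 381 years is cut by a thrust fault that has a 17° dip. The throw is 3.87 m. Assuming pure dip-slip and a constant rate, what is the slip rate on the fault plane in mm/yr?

34.7 mm/yr

dip-slip = throw / sin(dip) = 3.87 m / sin(17°) = 13.24 m
rate = 13.24 m / 381 years = 0.0347 m/yr = 34.7 mm/yr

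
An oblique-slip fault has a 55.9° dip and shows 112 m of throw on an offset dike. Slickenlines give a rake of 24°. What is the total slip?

333 m

dip-slip = throw / sin(dip) = 112 / sin(55.9°) = 135.3 m
net slip = dip-slip / sin(rake) = 135.3 / sin(24°) = 333 m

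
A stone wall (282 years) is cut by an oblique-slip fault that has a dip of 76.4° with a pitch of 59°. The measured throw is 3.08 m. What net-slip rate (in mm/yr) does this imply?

dip-slip = throw / sin(dip) = 3.08 / sin(76.4°) = 3.169 m
net slip = dip-slip / sin(rake) = 3.169 / sin(59°) = 3.697 m
rate = 3.697 m / 282 years = 0.0131 m/yr = 13.1 mm/yr

13.1 mm/yr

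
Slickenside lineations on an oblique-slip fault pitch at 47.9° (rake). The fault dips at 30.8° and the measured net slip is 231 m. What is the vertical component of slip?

87.8 m

dip-slip = net slip × sin(rake) = 231 m × sin(47.9°) = 171.4 m
throw = dip-slip × sin(dip) = 171.4 × sin(30.8°) = 87.8 m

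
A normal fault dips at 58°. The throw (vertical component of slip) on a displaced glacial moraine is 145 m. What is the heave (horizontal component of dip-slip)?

heave = throw / tan(dip) = 145 / tan(58°) = 90.6 m

90.6 m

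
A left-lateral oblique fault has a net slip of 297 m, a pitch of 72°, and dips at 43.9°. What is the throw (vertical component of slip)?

dip-slip = net slip × sin(rake) = 297 m × sin(72°) = 282.5 m
throw = dip-slip × sin(dip) = 282.5 × sin(43.9°) = 196 m

196 m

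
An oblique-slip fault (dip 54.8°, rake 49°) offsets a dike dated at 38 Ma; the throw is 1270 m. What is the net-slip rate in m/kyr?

dip-slip = throw / sin(dip) = 1270 / sin(54.8°) = 1554 m
net slip = dip-slip / sin(rake) = 1554 / sin(49°) = 2059 m
rate = 2059 m / 38 Ma = 0.0000542 m/yr = 0.0542 m/kyr

0.0542 m/kyr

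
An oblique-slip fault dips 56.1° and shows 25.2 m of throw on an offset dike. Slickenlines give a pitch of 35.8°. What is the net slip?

51.9 m

dip-slip = throw / sin(dip) = 25.2 / sin(56.1°) = 30.36 m
net slip = dip-slip / sin(rake) = 30.36 / sin(35.8°) = 51.9 m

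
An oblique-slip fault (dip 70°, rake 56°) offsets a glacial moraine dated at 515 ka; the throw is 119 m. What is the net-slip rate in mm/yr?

0.297 mm/yr

dip-slip = throw / sin(dip) = 119 / sin(70°) = 126.6 m
net slip = dip-slip / sin(rake) = 126.6 / sin(56°) = 152.8 m
rate = 152.8 m / 515 ka = 0.000297 m/yr = 0.297 mm/yr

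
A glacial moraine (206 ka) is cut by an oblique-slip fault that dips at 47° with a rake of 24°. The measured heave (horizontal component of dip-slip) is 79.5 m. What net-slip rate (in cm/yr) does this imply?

dip-slip = heave / cos(dip) = 79.5 / cos(47°) = 116.6 m
net slip = dip-slip / sin(rake) = 116.6 / sin(24°) = 286.6 m
rate = 286.6 m / 206 ka = 0.00139 m/yr = 0.139 cm/yr

0.139 cm/yr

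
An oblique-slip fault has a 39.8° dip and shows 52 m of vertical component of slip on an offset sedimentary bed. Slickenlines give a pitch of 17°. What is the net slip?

278 m

dip-slip = throw / sin(dip) = 52 / sin(39.8°) = 81.24 m
net slip = dip-slip / sin(rake) = 81.24 / sin(17°) = 278 m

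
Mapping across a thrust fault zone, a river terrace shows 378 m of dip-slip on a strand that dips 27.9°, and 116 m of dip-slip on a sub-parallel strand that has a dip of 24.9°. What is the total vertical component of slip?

226 m

throw_A = 378 × sin(27.9°) = 176.9 m
throw_B = 116 × sin(24.9°) = 48.84 m
total = 176.9 + 48.84 = 226 m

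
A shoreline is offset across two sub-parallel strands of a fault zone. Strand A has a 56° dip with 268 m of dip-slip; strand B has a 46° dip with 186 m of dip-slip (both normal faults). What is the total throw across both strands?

throw_A = 268 × sin(56°) = 222.2 m
throw_B = 186 × sin(46°) = 133.8 m
total = 222.2 + 133.8 = 356 m

356 m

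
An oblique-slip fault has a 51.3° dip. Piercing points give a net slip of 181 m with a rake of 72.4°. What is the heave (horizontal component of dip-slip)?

108 m

dip-slip = net slip × sin(rake) = 181 m × sin(72.4°) = 172.5 m
heave = dip-slip × cos(dip) = 172.5 × cos(51.3°) = 108 m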